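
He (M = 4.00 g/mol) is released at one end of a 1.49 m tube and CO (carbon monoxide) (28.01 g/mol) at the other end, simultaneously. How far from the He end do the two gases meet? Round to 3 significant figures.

Distances travelled in equal time are proportional to diffusion rates, so d_He/d_CO = √(M_CO/M_He) = √(28.01/4.00) = 2.646.
With d_He + d_CO = 1.49 m, d_CO = 1.49/(1 + 2.646) = 0.4086 m.
d_He = 1.49 − 0.4086 = 1.08 m.

1.08 m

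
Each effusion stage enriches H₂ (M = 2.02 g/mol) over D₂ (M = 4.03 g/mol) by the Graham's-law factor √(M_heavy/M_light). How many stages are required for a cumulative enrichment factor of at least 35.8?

11

With α = √(4.03/2.02) per stage, ln α = ½ ln(1.99505) = 0.3453.
Need α^N ≥ 35.8 ⇒ N ≥ ln(35.8) / ln α = 3.578 / 0.3453 = 10.36.
So at least 11 stages are needed.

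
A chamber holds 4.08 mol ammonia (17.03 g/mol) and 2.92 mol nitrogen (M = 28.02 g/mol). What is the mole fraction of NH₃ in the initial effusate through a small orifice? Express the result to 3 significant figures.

Each component's effusion rate ∝ (its partial pressure)·(1/√M) ∝ n_i/√M_i.
So x_NH₃ in the escaping gas = (n_NH₃/√M_NH₃) / Σ(n_i/√M_i)
= (4.08/√17.03) / (4.08/√17.03 + 2.92/√28.02) = 0.9887/(0.9887 + 0.5516) = 0.642.

0.642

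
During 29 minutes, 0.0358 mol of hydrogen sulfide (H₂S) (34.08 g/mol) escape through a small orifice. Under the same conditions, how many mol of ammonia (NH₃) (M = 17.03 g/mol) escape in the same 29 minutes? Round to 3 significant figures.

From Graham's law, rate_NH₃/rate_H₂S = √(M_H₂S/M_NH₃) = √(34.08/17.03) = √2.001 = 1.415.
So the amount for NH₃ is 0.0358 × 1.415 = 0.0506 mol.

0.0506 mol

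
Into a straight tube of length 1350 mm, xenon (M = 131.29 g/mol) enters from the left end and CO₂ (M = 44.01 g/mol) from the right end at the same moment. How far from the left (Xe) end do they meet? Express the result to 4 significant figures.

495.0 mm

Graham's law gives d_Xe/d_CO₂ = rate_Xe/rate_CO₂ = √(M_CO₂/M_Xe) = √(44.01/131.29) = 0.5790.
With d_Xe + d_CO₂ = 1350 mm, d_CO₂ = 1350/(1 + 0.5790) = 855.0 mm.
d_Xe = 1350 − 855.0 = 495.0 mm.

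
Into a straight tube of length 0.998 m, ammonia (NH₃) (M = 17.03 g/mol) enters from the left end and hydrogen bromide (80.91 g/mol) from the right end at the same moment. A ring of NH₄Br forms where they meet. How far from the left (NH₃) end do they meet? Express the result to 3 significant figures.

Distances travelled in equal time are proportional to diffusion rates, so d_NH₃/d_HBr = √(M_HBr/M_NH₃) = √(80.91/17.03) = 2.180.
With d_NH₃ + d_HBr = 0.998 m, d_HBr = 0.998/(1 + 2.180) = 0.3139 m.
d_NH₃ = 0.998 − 0.3139 = 0.684 m.

0.684 m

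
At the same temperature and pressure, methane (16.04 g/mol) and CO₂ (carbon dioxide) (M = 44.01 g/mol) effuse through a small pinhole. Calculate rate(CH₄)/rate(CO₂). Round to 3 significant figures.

From Graham's law, rate_CH₄/rate_CO₂ = √(M_CO₂/M_CH₄) = √(44.01/16.04) = √2.744 = 1.66.

1.66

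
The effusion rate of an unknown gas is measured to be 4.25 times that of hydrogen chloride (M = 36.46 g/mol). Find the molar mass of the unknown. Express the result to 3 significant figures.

2.02 g/mol

Using Graham's law: rate_X/rate_HCl = √(M_HCl/M_X).
4.25 = √(36.46/M_X)
M_X = 36.46 / 4.25² = 36.46 / 18.06 = 2.02 g/mol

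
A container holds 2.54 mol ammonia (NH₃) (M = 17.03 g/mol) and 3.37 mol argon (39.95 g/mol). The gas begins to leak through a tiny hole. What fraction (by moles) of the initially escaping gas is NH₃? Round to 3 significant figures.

0.536

Effusion rate of each component ∝ n_i/√M_i (partial pressure × 1/√M).
x_NH₃(eff) = (n_NH₃/√M_NH₃) / (n_NH₃/√M_NH₃ + n_Ar/√M_Ar)
= (2.54/√17.03) / (2.54/√17.03 + 3.37/√39.95) = 0.6155/(0.6155 + 0.5332) = 0.536.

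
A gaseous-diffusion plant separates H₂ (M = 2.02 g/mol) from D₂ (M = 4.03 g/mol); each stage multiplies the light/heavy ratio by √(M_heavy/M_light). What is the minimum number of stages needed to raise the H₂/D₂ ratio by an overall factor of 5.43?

5

Per stage α = (4.03/2.02)^(1/2) = 1.99505^0.5, giving ln α = 0.3453.
Need α^N ≥ 5.43 ⇒ N ≥ ln(5.43) / ln α = 1.692 / 0.3453 = 4.90.
Minimum whole number of stages: N = 5.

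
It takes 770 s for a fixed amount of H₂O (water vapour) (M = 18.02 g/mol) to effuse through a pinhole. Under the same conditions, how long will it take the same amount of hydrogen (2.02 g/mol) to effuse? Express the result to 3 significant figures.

258 s

By Graham's law, t_H₂/t_H₂O = √(M_H₂/M_H₂O) = √(2.02/18.02) = √0.1121 = 0.3348.
So the time for H₂ is 770 × 0.3348 = 258 s.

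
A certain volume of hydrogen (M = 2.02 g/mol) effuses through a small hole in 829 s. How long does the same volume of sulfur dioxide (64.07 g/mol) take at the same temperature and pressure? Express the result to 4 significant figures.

4669 s

Since effusion rate ∝ 1/√M, t_SO₂/t_H₂ = √(M_SO₂/M_H₂) = √(64.07/2.02) = √31.72 = 5.632.
So the time for SO₂ is 829 × 5.632 = 4669 s.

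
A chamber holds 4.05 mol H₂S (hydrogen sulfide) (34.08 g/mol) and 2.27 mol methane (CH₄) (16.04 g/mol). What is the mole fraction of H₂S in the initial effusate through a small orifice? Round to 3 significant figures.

0.550

Rate_i ∝ x_i/√M_i (Graham's law weighted by mole fraction), so the effusate composition follows n_i/√M_i.
Mole fraction of H₂S in the effusate = (n_H₂S/√M_H₂S) / (n_H₂S/√M_H₂S + n_CH₄/√M_CH₄)
= (4.05/√34.08) / (4.05/√34.08 + 2.27/√16.04) = 0.6938/(0.6938 + 0.5668) = 0.550.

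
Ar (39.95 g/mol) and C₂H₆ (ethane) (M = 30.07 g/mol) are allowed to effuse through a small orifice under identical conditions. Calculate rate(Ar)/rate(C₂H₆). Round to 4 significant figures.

Since effusion rate ∝ 1/√M, rate_Ar/rate_C₂H₆ = √(M_C₂H₆/M_Ar) = √(30.07/39.95) = √0.7527 = 0.8676.

0.8676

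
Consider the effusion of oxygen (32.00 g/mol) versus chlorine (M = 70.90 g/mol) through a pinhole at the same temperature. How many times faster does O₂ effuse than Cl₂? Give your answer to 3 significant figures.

Graham's law gives rate_O₂/rate_Cl₂ = √(M_Cl₂/M_O₂) = √(70.90/32.00) = √2.216 = 1.49.

1.49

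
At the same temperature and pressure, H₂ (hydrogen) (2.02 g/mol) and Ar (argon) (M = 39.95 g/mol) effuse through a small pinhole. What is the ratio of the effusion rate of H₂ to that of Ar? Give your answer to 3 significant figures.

By Graham's law, rate_H₂/rate_Ar = √(M_Ar/M_H₂) = √(39.95/2.02) = √19.78 = 4.45.

4.45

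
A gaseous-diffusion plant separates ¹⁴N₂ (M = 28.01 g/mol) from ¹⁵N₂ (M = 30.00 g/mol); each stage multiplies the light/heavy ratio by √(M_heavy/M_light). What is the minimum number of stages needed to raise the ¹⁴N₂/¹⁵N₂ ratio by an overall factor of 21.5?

90

With α = √(30.00/28.01) per stage, ln α = ½ ln(1.07105) = 0.03432.
Need α^N ≥ 21.5 ⇒ N ≥ ln(21.5) / ln α = 3.068 / 0.03432 = 89.40.
Rounding up, N = 90 stages.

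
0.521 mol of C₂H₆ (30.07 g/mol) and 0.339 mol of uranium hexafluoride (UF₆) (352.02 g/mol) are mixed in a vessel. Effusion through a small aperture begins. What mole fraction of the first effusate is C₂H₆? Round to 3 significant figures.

The effusion rate of species i is ∝ p_i/√M_i ∝ n_i/√M_i.
So x_C₂H₆ in the escaping gas = (n_C₂H₆/√M_C₂H₆) / Σ(n_i/√M_i)
= (0.521/√30.07) / (0.521/√30.07 + 0.339/√352.02) = 0.09501/(0.09501 + 0.01807) = 0.840.

0.840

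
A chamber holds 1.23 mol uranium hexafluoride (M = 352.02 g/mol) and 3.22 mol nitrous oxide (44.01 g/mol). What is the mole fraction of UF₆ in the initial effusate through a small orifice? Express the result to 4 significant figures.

0.1190

Rate_i ∝ x_i/√M_i (Graham's law weighted by mole fraction), so the effusate composition follows n_i/√M_i.
x_UF₆(eff) = (n_UF₆/√M_UF₆) / (n_UF₆/√M_UF₆ + n_N₂O/√M_N₂O)
= (1.23/√352.02) / (1.23/√352.02 + 3.22/√44.01) = 0.06556/(0.06556 + 0.4854) = 0.1190.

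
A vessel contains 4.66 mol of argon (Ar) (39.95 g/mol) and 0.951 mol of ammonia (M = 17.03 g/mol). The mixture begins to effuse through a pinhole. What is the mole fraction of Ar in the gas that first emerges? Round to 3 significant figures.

Rate_i ∝ x_i/√M_i (Graham's law weighted by mole fraction), so the effusate composition follows n_i/√M_i.
Mole fraction of Ar in the effusate = (n_Ar/√M_Ar) / (n_Ar/√M_Ar + n_NH₃/√M_NH₃)
= (4.66/√39.95) / (4.66/√39.95 + 0.951/√17.03) = 0.7373/(0.7373 + 0.2304) = 0.762.

0.762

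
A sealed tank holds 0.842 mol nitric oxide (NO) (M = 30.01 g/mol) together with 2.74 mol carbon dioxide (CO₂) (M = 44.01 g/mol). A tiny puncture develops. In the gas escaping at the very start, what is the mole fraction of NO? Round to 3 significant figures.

Effusion rate of each component ∝ n_i/√M_i (partial pressure × 1/√M).
x_NO(eff) = (n_NO/√M_NO) / (n_NO/√M_NO + n_CO₂/√M_CO₂)
= (0.842/√30.01) / (0.842/√30.01 + 2.74/√44.01) = 0.1537/(0.1537 + 0.4130) = 0.271.

0.271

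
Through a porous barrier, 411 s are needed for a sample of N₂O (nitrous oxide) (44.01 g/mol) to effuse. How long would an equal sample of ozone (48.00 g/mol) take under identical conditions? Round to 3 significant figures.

From Graham's law, t_O₃/t_N₂O = √(M_O₃/M_N₂O) = √(48.00/44.01) = √1.091 = 1.044.
So the time for O₃ is 411 × 1.044 = 429 s.

429 s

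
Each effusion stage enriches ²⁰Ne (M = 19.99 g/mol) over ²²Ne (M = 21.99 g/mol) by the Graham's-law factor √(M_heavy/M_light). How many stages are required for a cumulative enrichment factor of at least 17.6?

61

Per stage α = (21.99/19.99)^(1/2) = 1.10005^0.5, giving ln α = 0.04768.
Need α^N ≥ 17.6 ⇒ N ≥ ln(17.6) / ln α = 2.868 / 0.04768 = 60.15.
So at least 61 stages are needed.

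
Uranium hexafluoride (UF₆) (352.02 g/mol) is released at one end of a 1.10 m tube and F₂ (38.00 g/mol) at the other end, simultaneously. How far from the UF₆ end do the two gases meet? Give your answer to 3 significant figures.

In equal time, each gas travels a distance ∝ its rate ∝ 1/√M, so d_UF₆/d_F₂ = √(M_F₂/M_UF₆) = √(38.00/352.02) = 0.3286.
With d_UF₆ + d_F₂ = 1.10 m, d_F₂ = 1.10/(1 + 0.3286) = 0.8280 m.
d_UF₆ = 1.10 − 0.8280 = 0.272 m.

0.272 m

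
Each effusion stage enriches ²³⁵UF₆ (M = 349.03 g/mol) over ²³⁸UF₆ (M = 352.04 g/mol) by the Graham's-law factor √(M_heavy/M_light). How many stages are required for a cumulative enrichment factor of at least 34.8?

With α = √(352.04/349.03) per stage, ln α = ½ ln(1.00862) = 0.004293.
Need α^N ≥ 34.8 ⇒ N ≥ ln(34.8) / ln α = 3.550 / 0.004293 = 826.75.
Rounding up, N = 827 stages.

827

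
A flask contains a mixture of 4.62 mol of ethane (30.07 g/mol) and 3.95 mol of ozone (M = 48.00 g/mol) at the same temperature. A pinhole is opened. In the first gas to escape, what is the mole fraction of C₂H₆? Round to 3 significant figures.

0.596

Effusion rate of each component ∝ n_i/√M_i (partial pressure × 1/√M).
x_C₂H₆(eff) = (n_C₂H₆/√M_C₂H₆) / (n_C₂H₆/√M_C₂H₆ + n_O₃/√M_O₃)
= (4.62/√30.07) / (4.62/√30.07 + 3.95/√48.00) = 0.8425/(0.8425 + 0.5701) = 0.596.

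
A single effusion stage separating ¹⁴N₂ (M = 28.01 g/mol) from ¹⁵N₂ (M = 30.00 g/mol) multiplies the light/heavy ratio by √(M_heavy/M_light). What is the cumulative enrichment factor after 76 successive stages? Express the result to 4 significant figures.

13.57

Overall factor = α^76 with α = √(30.00/28.01), i.e. (30.00/28.01)^(76/2).
= 1.07105^38 = 13.57.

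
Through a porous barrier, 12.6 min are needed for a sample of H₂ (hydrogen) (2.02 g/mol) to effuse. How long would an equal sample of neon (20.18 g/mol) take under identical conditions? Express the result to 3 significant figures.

39.8 min

Graham's law gives t_Ne/t_H₂ = √(M_Ne/M_H₂) = √(20.18/2.02) = √9.990 = 3.161.
So the time for Ne is 12.6 × 3.161 = 39.8 min.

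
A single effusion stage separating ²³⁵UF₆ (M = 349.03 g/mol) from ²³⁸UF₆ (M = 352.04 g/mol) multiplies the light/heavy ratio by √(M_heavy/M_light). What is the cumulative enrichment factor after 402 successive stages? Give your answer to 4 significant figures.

Each stage multiplies the ratio by α = √(352.04/349.03), so after 402 stages the overall factor is α^402 = (352.04/349.03)^(402/2).
= 1.00862^201 = 5.618.

5.618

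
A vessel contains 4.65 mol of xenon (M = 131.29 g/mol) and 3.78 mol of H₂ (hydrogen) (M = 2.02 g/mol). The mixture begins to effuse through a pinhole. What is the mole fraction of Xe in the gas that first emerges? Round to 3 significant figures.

Each component's effusion rate ∝ (its partial pressure)·(1/√M) ∝ n_i/√M_i.
So x_Xe in the escaping gas = (n_Xe/√M_Xe) / Σ(n_i/√M_i)
= (4.65/√131.29) / (4.65/√131.29 + 3.78/√2.02) = 0.4058/(0.4058 + 2.660) = 0.132.

0.132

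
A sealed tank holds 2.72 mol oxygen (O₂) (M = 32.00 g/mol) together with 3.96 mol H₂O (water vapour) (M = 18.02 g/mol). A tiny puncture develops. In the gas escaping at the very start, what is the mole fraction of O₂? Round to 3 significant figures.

0.340

Each component's effusion rate ∝ (its partial pressure)·(1/√M) ∝ n_i/√M_i.
Mole fraction of O₂ in the effusate = (n_O₂/√M_O₂) / (n_O₂/√M_O₂ + n_H₂O/√M_H₂O)
= (2.72/√32.00) / (2.72/√32.00 + 3.96/√18.02) = 0.4808/(0.4808 + 0.9329) = 0.340.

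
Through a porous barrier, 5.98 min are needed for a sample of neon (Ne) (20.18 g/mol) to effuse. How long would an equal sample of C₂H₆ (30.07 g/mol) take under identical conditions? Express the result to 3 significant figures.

Using Graham's law: t_C₂H₆/t_Ne = √(M_C₂H₆/M_Ne) = √(30.07/20.18) = √1.490 = 1.221.
So the time for C₂H₆ is 5.98 × 1.221 = 7.30 min.

7.30 min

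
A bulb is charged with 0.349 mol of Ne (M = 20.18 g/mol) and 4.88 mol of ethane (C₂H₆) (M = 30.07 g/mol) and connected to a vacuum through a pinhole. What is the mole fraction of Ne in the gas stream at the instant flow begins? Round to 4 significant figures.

The effusion rate of species i is ∝ p_i/√M_i ∝ n_i/√M_i.
Mole fraction of Ne in the effusate = (n_Ne/√M_Ne) / (n_Ne/√M_Ne + n_C₂H₆/√M_C₂H₆)
= (0.349/√20.18) / (0.349/√20.18 + 4.88/√30.07) = 0.07769/(0.07769 + 0.8899) = 0.08029.

0.08029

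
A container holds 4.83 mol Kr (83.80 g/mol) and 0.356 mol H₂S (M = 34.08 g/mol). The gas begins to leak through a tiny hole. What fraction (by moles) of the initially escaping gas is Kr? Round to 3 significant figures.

0.896

Rate_i ∝ x_i/√M_i (Graham's law weighted by mole fraction), so the effusate composition follows n_i/√M_i.
Mole fraction of Kr in the effusate = (n_Kr/√M_Kr) / (n_Kr/√M_Kr + n_H₂S/√M_H₂S)
= (4.83/√83.80) / (4.83/√83.80 + 0.356/√34.08) = 0.5276/(0.5276 + 0.06098) = 0.896.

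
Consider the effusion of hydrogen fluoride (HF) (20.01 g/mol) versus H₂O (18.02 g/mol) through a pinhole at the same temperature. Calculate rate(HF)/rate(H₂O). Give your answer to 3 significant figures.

Using Graham's law: rate_HF/rate_H₂O = √(M_H₂O/M_HF) = √(18.02/20.01) = √0.9005 = 0.949.

0.949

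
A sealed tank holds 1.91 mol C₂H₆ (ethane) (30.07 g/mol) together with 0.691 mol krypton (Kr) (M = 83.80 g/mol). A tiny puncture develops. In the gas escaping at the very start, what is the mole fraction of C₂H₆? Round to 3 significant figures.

0.822

Each component's effusion rate ∝ (its partial pressure)·(1/√M) ∝ n_i/√M_i.
x_C₂H₆(eff) = (n_C₂H₆/√M_C₂H₆) / (n_C₂H₆/√M_C₂H₆ + n_Kr/√M_Kr)
= (1.91/√30.07) / (1.91/√30.07 + 0.691/√83.80) = 0.3483/(0.3483 + 0.07548) = 0.822.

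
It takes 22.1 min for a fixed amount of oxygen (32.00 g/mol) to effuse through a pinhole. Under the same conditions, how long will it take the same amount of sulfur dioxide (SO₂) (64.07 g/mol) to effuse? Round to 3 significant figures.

Graham's law gives t_SO₂/t_O₂ = √(M_SO₂/M_O₂) = √(64.07/32.00) = √2.002 = 1.415.
So the time for SO₂ is 22.1 × 1.415 = 31.3 min.

31.3 min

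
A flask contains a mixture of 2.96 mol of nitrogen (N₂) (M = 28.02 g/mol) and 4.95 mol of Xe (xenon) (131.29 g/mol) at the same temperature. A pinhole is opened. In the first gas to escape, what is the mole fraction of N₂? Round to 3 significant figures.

Effusion rate of each component ∝ n_i/√M_i (partial pressure × 1/√M).
Mole fraction of N₂ in the effusate = (n_N₂/√M_N₂) / (n_N₂/√M_N₂ + n_Xe/√M_Xe)
= (2.96/√28.02) / (2.96/√28.02 + 4.95/√131.29) = 0.5592/(0.5592 + 0.4320) = 0.564.

0.564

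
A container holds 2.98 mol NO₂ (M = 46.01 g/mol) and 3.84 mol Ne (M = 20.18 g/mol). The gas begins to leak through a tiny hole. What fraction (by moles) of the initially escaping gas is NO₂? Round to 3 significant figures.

Effusion rate of each component ∝ n_i/√M_i (partial pressure × 1/√M).
x_NO₂(eff) = (n_NO₂/√M_NO₂) / (n_NO₂/√M_NO₂ + n_Ne/√M_Ne)
= (2.98/√46.01) / (2.98/√46.01 + 3.84/√20.18) = 0.4393/(0.4393 + 0.8548) = 0.339.

0.339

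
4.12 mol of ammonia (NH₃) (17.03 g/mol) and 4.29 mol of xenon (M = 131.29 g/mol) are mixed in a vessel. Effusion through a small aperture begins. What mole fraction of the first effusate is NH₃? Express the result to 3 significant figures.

0.727

Each component's effusion rate ∝ (its partial pressure)·(1/√M) ∝ n_i/√M_i.
x_NH₃(eff) = (n_NH₃/√M_NH₃) / (n_NH₃/√M_NH₃ + n_Xe/√M_Xe)
= (4.12/√17.03) / (4.12/√17.03 + 4.29/√131.29) = 0.9984/(0.9984 + 0.3744) = 0.727.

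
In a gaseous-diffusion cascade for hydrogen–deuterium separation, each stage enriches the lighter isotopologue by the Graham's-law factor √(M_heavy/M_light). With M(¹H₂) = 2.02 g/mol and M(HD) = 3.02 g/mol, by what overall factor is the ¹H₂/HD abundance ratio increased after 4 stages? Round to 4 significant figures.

2.235

After 4 stages the ratio has grown by (√(3.02/2.02))^4 = (3.02/2.02)^(4/2).
= 1.49505^2 = 2.235.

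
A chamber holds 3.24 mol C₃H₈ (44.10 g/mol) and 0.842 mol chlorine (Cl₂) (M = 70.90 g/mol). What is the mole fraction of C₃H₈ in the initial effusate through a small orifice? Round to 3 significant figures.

0.830

Rate_i ∝ x_i/√M_i (Graham's law weighted by mole fraction), so the effusate composition follows n_i/√M_i.
Mole fraction of C₃H₈ in the effusate = (n_C₃H₈/√M_C₃H₈) / (n_C₃H₈/√M_C₃H₈ + n_Cl₂/√M_Cl₂)
= (3.24/√44.10) / (3.24/√44.10 + 0.842/√70.90) = 0.4879/(0.4879 + 0.1000) = 0.830.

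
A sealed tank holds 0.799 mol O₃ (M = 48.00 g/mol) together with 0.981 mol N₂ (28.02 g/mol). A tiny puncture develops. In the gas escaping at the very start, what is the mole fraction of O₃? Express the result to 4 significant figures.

0.3836

Each component's effusion rate ∝ (its partial pressure)·(1/√M) ∝ n_i/√M_i.
x_O₃(eff) = (n_O₃/√M_O₃) / (n_O₃/√M_O₃ + n_N₂/√M_N₂)
= (0.799/√48.00) / (0.799/√48.00 + 0.981/√28.02) = 0.1153/(0.1153 + 0.1853) = 0.3836.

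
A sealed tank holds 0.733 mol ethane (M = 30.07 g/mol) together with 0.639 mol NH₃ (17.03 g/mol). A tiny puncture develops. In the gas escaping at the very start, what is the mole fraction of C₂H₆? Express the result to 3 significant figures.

Each component's effusion rate ∝ (its partial pressure)·(1/√M) ∝ n_i/√M_i.
So x_C₂H₆ in the escaping gas = (n_C₂H₆/√M_C₂H₆) / Σ(n_i/√M_i)
= (0.733/√30.07) / (0.733/√30.07 + 0.639/√17.03) = 0.1337/(0.1337 + 0.1548) = 0.463.

0.463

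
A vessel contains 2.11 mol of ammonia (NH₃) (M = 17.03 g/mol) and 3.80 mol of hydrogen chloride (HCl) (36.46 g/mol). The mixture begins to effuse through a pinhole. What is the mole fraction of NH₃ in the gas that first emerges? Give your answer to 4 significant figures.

0.4483

Each component's effusion rate ∝ (its partial pressure)·(1/√M) ∝ n_i/√M_i.
So x_NH₃ in the escaping gas = (n_NH₃/√M_NH₃) / Σ(n_i/√M_i)
= (2.11/√17.03) / (2.11/√17.03 + 3.80/√36.46) = 0.5113/(0.5113 + 0.6293) = 0.4483.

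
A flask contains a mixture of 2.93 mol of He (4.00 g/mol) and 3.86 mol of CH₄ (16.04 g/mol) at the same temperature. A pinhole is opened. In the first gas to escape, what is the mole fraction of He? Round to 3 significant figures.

Effusion rate of each component ∝ n_i/√M_i (partial pressure × 1/√M).
Mole fraction of He in the effusate = (n_He/√M_He) / (n_He/√M_He + n_CH₄/√M_CH₄)
= (2.93/√4.00) / (2.93/√4.00 + 3.86/√16.04) = 1.465/(1.465 + 0.9638) = 0.603.

0.603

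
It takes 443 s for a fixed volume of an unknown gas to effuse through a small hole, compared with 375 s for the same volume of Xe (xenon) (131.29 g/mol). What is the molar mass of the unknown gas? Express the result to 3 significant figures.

183 g/mol

From Graham's law, t_X/t_Xe = √(M_X/M_Xe).
443/375 = 1.181 = √(M_X/131.29)
M_X = 131.29 × 1.181² = 131.29 × 1.396 = 183 g/mol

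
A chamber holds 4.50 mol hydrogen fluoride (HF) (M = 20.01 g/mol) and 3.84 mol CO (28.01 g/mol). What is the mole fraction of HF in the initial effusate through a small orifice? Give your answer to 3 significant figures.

The effusion rate of species i is ∝ p_i/√M_i ∝ n_i/√M_i.
So x_HF in the escaping gas = (n_HF/√M_HF) / Σ(n_i/√M_i)
= (4.50/√20.01) / (4.50/√20.01 + 3.84/√28.01) = 1.006/(1.006 + 0.7256) = 0.581.

0.581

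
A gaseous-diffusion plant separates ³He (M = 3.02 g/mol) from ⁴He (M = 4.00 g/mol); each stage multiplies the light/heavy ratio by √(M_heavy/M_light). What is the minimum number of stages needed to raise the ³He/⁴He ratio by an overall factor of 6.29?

With α = √(4.00/3.02) per stage, ln α = ½ ln(1.32450) = 0.1405.
Need α^N ≥ 6.29 ⇒ N ≥ ln(6.29) / ln α = 1.839 / 0.1405 = 13.09.
Minimum whole number of stages: N = 14.

14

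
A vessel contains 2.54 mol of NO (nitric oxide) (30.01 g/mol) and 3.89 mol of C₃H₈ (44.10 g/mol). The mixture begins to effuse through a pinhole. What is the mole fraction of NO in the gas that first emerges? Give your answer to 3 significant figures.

0.442

Effusion rate of each component ∝ n_i/√M_i (partial pressure × 1/√M).
Mole fraction of NO in the effusate = (n_NO/√M_NO) / (n_NO/√M_NO + n_C₃H₈/√M_C₃H₈)
= (2.54/√30.01) / (2.54/√30.01 + 3.89/√44.10) = 0.4637/(0.4637 + 0.5858) = 0.442.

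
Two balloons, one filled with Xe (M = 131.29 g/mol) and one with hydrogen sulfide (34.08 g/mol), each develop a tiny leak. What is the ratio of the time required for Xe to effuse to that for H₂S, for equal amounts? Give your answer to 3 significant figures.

Using Graham's law: t_Xe/t_H₂S = √(M_Xe/M_H₂S) = √(131.29/34.08) = √3.852 = 1.96.

1.96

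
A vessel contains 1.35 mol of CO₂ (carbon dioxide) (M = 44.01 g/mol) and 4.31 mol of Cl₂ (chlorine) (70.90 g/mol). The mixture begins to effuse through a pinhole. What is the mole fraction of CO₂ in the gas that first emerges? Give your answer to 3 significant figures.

0.284

Effusion rate of each component ∝ n_i/√M_i (partial pressure × 1/√M).
Mole fraction of CO₂ in the effusate = (n_CO₂/√M_CO₂) / (n_CO₂/√M_CO₂ + n_Cl₂/√M_Cl₂)
= (1.35/√44.01) / (1.35/√44.01 + 4.31/√70.90) = 0.2035/(0.2035 + 0.5119) = 0.284.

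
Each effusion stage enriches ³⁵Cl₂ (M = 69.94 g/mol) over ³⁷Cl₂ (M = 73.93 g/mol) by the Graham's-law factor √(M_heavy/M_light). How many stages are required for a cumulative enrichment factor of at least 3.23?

Per stage α = (73.93/69.94)^(1/2) = 1.05705^0.5, giving ln α = 0.02774.
Need α^N ≥ 3.23 ⇒ N ≥ ln(3.23) / ln α = 1.172 / 0.02774 = 42.27.
Rounding up, N = 43 stages.

43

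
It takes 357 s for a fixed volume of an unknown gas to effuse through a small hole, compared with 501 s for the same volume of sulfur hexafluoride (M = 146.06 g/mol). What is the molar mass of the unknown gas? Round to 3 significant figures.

74.2 g/mol

Graham's law gives t_X/t_SF₆ = √(M_X/M_SF₆).
357/501 = 0.7126 = √(M_X/146.06)
M_X = 146.06 × 0.7126² = 146.06 × 0.5078 = 74.2 g/mol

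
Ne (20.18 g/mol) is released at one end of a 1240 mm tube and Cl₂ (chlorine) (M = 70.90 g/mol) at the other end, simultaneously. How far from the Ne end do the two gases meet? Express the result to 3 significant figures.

Distances travelled in equal time are proportional to diffusion rates, so d_Ne/d_Cl₂ = √(M_Cl₂/M_Ne) = √(70.90/20.18) = 1.874.
With d_Ne + d_Cl₂ = 1240 mm, d_Cl₂ = 1240/(1 + 1.874) = 431.4 mm.
d_Ne = 1240 − 431.4 = 809 mm.

809 mm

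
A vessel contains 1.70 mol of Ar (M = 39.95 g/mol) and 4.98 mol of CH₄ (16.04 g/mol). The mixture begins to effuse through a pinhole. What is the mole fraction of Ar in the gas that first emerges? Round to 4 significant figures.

Rate_i ∝ x_i/√M_i (Graham's law weighted by mole fraction), so the effusate composition follows n_i/√M_i.
x_Ar(eff) = (n_Ar/√M_Ar) / (n_Ar/√M_Ar + n_CH₄/√M_CH₄)
= (1.70/√39.95) / (1.70/√39.95 + 4.98/√16.04) = 0.2690/(0.2690 + 1.243) = 0.1778.

0.1778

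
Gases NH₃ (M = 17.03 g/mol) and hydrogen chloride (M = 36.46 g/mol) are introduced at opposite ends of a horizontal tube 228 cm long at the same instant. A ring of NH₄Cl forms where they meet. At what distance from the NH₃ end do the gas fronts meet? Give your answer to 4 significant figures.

135.4 cm

Graham's law gives d_NH₃/d_HCl = rate_NH₃/rate_HCl = √(M_HCl/M_NH₃) = √(36.46/17.03) = 1.463.
With d_NH₃ + d_HCl = 228 cm, d_HCl = 228/(1 + 1.463) = 92.56 cm.
d_NH₃ = 228 − 92.56 = 135.4 cm.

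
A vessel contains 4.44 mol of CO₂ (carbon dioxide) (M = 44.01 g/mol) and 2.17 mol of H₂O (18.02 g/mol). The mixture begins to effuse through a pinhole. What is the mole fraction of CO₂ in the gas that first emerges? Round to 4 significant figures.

Effusion rate of each component ∝ n_i/√M_i (partial pressure × 1/√M).
Mole fraction of CO₂ in the effusate = (n_CO₂/√M_CO₂) / (n_CO₂/√M_CO₂ + n_H₂O/√M_H₂O)
= (4.44/√44.01) / (4.44/√44.01 + 2.17/√18.02) = 0.6693/(0.6693 + 0.5112) = 0.5670.

0.5670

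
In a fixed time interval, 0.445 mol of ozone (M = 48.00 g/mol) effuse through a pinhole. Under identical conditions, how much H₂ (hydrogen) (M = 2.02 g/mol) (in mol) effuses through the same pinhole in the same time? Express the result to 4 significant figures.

From Graham's law, rate_H₂/rate_O₃ = √(M_O₃/M_H₂) = √(48.00/2.02) = √23.76 = 4.875.
So the amount for H₂ is 0.445 × 4.875 = 2.169 mol.

2.169 mol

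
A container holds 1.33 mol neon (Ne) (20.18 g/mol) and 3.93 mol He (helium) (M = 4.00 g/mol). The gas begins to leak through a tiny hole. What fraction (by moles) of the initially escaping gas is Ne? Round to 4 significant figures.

0.1309

Effusion rate of each component ∝ n_i/√M_i (partial pressure × 1/√M).
x_Ne(eff) = (n_Ne/√M_Ne) / (n_Ne/√M_Ne + n_He/√M_He)
= (1.33/√20.18) / (1.33/√20.18 + 3.93/√4.00) = 0.2961/(0.2961 + 1.965) = 0.1309.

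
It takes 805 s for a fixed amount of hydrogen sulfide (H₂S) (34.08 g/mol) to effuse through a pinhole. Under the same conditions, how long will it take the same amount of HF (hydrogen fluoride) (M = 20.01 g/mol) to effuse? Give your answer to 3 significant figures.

617 s

From Graham's law, t_HF/t_H₂S = √(M_HF/M_H₂S) = √(20.01/34.08) = √0.5871 = 0.7663.
So the time for HF is 805 × 0.7663 = 617 s.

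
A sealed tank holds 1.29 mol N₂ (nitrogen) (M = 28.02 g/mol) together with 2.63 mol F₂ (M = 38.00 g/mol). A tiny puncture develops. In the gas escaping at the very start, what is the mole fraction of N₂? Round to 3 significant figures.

Each component's effusion rate ∝ (its partial pressure)·(1/√M) ∝ n_i/√M_i.
x_N₂(eff) = (n_N₂/√M_N₂) / (n_N₂/√M_N₂ + n_F₂/√M_F₂)
= (1.29/√28.02) / (1.29/√28.02 + 2.63/√38.00) = 0.2437/(0.2437 + 0.4266) = 0.364.

0.364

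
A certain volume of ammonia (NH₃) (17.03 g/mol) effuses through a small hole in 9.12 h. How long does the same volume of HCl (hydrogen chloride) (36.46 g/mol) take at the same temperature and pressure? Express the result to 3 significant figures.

13.3 h

Since effusion rate ∝ 1/√M, t_HCl/t_NH₃ = √(M_HCl/M_NH₃) = √(36.46/17.03) = √2.141 = 1.463.
So the time for HCl is 9.12 × 1.463 = 13.3 h.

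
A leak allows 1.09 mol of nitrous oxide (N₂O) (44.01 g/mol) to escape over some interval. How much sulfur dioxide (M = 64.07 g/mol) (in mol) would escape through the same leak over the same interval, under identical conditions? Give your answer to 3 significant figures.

0.903 mol

Graham's law gives rate_SO₂/rate_N₂O = √(M_N₂O/M_SO₂) = √(44.01/64.07) = √0.6869 = 0.8288.
So the amount for SO₂ is 1.09 × 0.8288 = 0.903 mol.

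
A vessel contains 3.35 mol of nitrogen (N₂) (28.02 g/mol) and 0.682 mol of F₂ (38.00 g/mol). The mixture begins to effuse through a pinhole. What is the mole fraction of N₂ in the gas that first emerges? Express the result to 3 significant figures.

0.851

Each component's effusion rate ∝ (its partial pressure)·(1/√M) ∝ n_i/√M_i.
So x_N₂ in the escaping gas = (n_N₂/√M_N₂) / Σ(n_i/√M_i)
= (3.35/√28.02) / (3.35/√28.02 + 0.682/√38.00) = 0.6329/(0.6329 + 0.1106) = 0.851.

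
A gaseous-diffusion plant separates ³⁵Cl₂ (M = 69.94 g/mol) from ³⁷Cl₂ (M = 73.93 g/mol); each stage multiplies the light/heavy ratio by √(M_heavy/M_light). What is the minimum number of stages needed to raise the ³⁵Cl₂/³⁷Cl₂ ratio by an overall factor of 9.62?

With α = √(73.93/69.94) per stage, ln α = ½ ln(1.05705) = 0.02774.
Need α^N ≥ 9.62 ⇒ N ≥ ln(9.62) / ln α = 2.264 / 0.02774 = 81.61.
Rounding up, N = 82 stages.

82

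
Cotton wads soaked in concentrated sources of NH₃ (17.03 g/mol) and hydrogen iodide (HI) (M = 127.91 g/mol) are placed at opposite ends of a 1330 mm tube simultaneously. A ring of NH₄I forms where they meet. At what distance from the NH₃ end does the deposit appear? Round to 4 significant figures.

In equal time, each gas travels a distance ∝ its rate ∝ 1/√M, so d_NH₃/d_HI = √(M_HI/M_NH₃) = √(127.91/17.03) = 2.741.
With d_NH₃ + d_HI = 1330 mm, d_HI = 1330/(1 + 2.741) = 355.6 mm.
d_NH₃ = 1330 − 355.6 = 974.4 mm.

974.4 mm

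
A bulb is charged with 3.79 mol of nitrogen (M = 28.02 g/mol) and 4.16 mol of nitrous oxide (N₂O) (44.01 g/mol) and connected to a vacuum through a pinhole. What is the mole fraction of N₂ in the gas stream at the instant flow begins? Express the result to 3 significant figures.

0.533

The effusion rate of species i is ∝ p_i/√M_i ∝ n_i/√M_i.
So x_N₂ in the escaping gas = (n_N₂/√M_N₂) / Σ(n_i/√M_i)
= (3.79/√28.02) / (3.79/√28.02 + 4.16/√44.01) = 0.7160/(0.7160 + 0.6271) = 0.533.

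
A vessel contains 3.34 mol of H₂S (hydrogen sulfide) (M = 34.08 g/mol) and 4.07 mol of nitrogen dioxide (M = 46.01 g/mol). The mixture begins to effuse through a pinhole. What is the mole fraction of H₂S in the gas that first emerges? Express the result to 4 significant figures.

Each component's effusion rate ∝ (its partial pressure)·(1/√M) ∝ n_i/√M_i.
So x_H₂S in the escaping gas = (n_H₂S/√M_H₂S) / Σ(n_i/√M_i)
= (3.34/√34.08) / (3.34/√34.08 + 4.07/√46.01) = 0.5721/(0.5721 + 0.6000) = 0.4881.

0.4881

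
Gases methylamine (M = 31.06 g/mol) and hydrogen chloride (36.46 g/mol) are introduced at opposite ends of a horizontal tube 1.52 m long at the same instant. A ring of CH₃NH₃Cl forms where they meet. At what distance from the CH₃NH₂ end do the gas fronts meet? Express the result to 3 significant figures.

Distances travelled in equal time are proportional to diffusion rates, so d_CH₃NH₂/d_HCl = √(M_HCl/M_CH₃NH₂) = √(36.46/31.06) = 1.083.
With d_CH₃NH₂ + d_HCl = 1.52 m, d_HCl = 1.52/(1 + 1.083) = 0.7296 m.
d_CH₃NH₂ = 1.52 − 0.7296 = 0.790 m.

0.790 m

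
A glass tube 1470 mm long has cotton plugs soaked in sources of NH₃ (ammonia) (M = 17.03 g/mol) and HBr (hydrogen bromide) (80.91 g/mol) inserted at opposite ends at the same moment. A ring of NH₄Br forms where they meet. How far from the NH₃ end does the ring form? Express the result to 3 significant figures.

1010 mm

In equal time, each gas travels a distance ∝ its rate ∝ 1/√M, so d_NH₃/d_HBr = √(M_HBr/M_NH₃) = √(80.91/17.03) = 2.180.
With d_NH₃ + d_HBr = 1470 mm, d_HBr = 1470/(1 + 2.180) = 462.3 mm.
d_NH₃ = 1470 − 462.3 = 1010 mm.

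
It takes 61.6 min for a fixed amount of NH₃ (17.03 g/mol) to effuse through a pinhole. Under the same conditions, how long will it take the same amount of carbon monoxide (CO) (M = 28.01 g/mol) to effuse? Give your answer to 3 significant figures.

79.0 min

By Graham's law, t_CO/t_NH₃ = √(M_CO/M_NH₃) = √(28.01/17.03) = √1.645 = 1.282.
So the time for CO is 61.6 × 1.282 = 79.0 min.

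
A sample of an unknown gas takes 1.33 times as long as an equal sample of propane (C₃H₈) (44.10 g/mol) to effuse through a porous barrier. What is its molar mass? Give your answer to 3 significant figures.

Since effusion rate ∝ 1/√M, t_X/t_C₃H₈ = √(M_X/M_C₃H₈).
1.33 = √(M_X/44.10)
M_X = 44.10 × 1.33² = 44.10 × 1.769 = 78.0 g/mol

78.0 g/mol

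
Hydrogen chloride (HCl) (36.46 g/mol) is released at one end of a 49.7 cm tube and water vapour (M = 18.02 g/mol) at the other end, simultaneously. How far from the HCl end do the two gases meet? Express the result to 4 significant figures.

Distances travelled in equal time are proportional to diffusion rates, so d_HCl/d_H₂O = √(M_H₂O/M_HCl) = √(18.02/36.46) = 0.7030.
With d_HCl + d_H₂O = 49.7 cm, d_H₂O = 49.7/(1 + 0.7030) = 29.18 cm.
d_HCl = 49.7 − 29.18 = 20.52 cm.

20.52 cm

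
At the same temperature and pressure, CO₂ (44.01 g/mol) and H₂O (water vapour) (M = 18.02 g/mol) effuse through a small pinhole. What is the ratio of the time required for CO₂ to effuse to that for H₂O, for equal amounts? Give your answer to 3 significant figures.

1.56

By Graham's law, t_CO₂/t_H₂O = √(M_CO₂/M_H₂O) = √(44.01/18.02) = √2.442 = 1.56.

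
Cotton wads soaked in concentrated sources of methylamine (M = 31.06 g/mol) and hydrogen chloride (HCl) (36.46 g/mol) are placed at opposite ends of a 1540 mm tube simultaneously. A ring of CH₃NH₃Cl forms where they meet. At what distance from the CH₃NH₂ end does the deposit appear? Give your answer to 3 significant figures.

Graham's law gives d_CH₃NH₂/d_HCl = rate_CH₃NH₂/rate_HCl = √(M_HCl/M_CH₃NH₂) = √(36.46/31.06) = 1.083.
With d_CH₃NH₂ + d_HCl = 1540 mm, d_HCl = 1540/(1 + 1.083) = 739.2 mm.
d_CH₃NH₂ = 1540 − 739.2 = 801 mm.

801 mm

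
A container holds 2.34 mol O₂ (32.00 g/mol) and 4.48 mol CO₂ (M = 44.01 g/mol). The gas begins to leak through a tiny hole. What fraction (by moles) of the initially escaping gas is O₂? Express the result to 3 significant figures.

Rate_i ∝ x_i/√M_i (Graham's law weighted by mole fraction), so the effusate composition follows n_i/√M_i.
x_O₂(eff) = (n_O₂/√M_O₂) / (n_O₂/√M_O₂ + n_CO₂/√M_CO₂)
= (2.34/√32.00) / (2.34/√32.00 + 4.48/√44.01) = 0.4137/(0.4137 + 0.6753) = 0.380.

0.380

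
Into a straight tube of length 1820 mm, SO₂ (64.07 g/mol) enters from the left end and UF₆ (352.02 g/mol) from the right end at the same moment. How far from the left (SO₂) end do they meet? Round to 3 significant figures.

Graham's law gives d_SO₂/d_UF₆ = rate_SO₂/rate_UF₆ = √(M_UF₆/M_SO₂) = √(352.02/64.07) = 2.344.
With d_SO₂ + d_UF₆ = 1820 mm, d_UF₆ = 1820/(1 + 2.344) = 544.3 mm.
d_SO₂ = 1820 − 544.3 = 1280 mm.

1280 mm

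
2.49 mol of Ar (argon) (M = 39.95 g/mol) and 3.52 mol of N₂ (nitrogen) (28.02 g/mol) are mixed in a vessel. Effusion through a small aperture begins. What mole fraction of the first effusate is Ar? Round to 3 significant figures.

0.372

Effusion rate of each component ∝ n_i/√M_i (partial pressure × 1/√M).
Mole fraction of Ar in the effusate = (n_Ar/√M_Ar) / (n_Ar/√M_Ar + n_N₂/√M_N₂)
= (2.49/√39.95) / (2.49/√39.95 + 3.52/√28.02) = 0.3939/(0.3939 + 0.6650) = 0.372.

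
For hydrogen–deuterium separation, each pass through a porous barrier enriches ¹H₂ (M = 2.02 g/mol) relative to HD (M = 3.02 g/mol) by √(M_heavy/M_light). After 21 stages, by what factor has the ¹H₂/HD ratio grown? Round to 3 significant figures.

The single-stage factor is √(M_heavy/M_light), so 21 stages give [√(3.02/2.02)]^21 = (3.02/2.02)^(21/2).
= 1.49505^(21/2) = 68.2.

68.2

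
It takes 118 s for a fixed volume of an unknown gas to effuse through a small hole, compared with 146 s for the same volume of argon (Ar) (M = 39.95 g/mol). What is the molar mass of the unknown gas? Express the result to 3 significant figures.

26.1 g/mol

Graham's law gives t_X/t_Ar = √(M_X/M_Ar).
118/146 = 0.8082 = √(M_X/39.95)
M_X = 39.95 × 0.8082² = 39.95 × 0.6532 = 26.1 g/mol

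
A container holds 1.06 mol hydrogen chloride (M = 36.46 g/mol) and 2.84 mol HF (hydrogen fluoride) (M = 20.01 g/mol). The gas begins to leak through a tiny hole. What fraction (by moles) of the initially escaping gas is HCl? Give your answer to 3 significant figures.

0.217

Rate_i ∝ x_i/√M_i (Graham's law weighted by mole fraction), so the effusate composition follows n_i/√M_i.
x_HCl(eff) = (n_HCl/√M_HCl) / (n_HCl/√M_HCl + n_HF/√M_HF)
= (1.06/√36.46) / (1.06/√36.46 + 2.84/√20.01) = 0.1755/(0.1755 + 0.6349) = 0.217.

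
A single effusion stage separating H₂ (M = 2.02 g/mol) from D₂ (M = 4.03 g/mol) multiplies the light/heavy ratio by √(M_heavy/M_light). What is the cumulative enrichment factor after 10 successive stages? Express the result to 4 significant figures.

Each stage multiplies the ratio by α = √(4.03/2.02), so after 10 stages the overall factor is α^10 = (4.03/2.02)^(10/2).
= 1.99505^5 = 31.61.

31.61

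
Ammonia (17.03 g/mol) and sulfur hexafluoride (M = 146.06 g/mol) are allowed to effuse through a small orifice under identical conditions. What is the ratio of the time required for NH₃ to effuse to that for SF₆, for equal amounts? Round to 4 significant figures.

By Graham's law, t_NH₃/t_SF₆ = √(M_NH₃/M_SF₆) = √(17.03/146.06) = √0.1166 = 0.3415.

0.3415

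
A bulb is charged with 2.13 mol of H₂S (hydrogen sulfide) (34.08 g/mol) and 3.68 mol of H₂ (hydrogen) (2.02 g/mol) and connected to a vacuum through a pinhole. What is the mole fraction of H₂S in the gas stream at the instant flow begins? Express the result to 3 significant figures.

0.124

The effusion rate of species i is ∝ p_i/√M_i ∝ n_i/√M_i.
x_H₂S(eff) = (n_H₂S/√M_H₂S) / (n_H₂S/√M_H₂S + n_H₂/√M_H₂)
= (2.13/√34.08) / (2.13/√34.08 + 3.68/√2.02) = 0.3649/(0.3649 + 2.589) = 0.124.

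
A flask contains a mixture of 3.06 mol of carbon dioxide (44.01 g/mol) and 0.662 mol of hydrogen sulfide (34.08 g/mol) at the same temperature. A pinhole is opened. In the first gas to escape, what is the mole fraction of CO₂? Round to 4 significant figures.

0.8027

Each component's effusion rate ∝ (its partial pressure)·(1/√M) ∝ n_i/√M_i.
Mole fraction of CO₂ in the effusate = (n_CO₂/√M_CO₂) / (n_CO₂/√M_CO₂ + n_H₂S/√M_H₂S)
= (3.06/√44.01) / (3.06/√44.01 + 0.662/√34.08) = 0.4613/(0.4613 + 0.1134) = 0.8027.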